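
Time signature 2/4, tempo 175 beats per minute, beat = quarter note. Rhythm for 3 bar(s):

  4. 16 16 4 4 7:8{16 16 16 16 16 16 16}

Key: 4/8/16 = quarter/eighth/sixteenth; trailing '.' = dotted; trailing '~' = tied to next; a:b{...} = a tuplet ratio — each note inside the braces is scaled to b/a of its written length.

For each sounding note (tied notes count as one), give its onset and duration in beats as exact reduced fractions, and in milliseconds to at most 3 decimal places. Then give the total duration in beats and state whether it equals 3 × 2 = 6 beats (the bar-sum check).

1) 0.0ms=0b +514.286ms=3/2b
2) 514.286ms=3/2b +85.714ms=1/4b
3) 600.0ms=7/4b +85.714ms=1/4b
4) 685.714ms=2b +342.857ms=1b
5) 1028.571ms=3b +342.857ms=1b
6) 1371.429ms=4b +97.959ms=2/7b
7) 1469.388ms=30/7b +97.959ms=2/7b
8) 1567.347ms=32/7b +97.959ms=2/7b
9) 1665.306ms=34/7b +97.959ms=2/7b
10) 1763.265ms=36/7b +97.959ms=2/7b
11) 1861.224ms=38/7b +97.959ms=2/7b
12) 1959.184ms=40/7b +97.959ms=2/7b
Σ=6b of 6 (175bpm 2/4) — PASS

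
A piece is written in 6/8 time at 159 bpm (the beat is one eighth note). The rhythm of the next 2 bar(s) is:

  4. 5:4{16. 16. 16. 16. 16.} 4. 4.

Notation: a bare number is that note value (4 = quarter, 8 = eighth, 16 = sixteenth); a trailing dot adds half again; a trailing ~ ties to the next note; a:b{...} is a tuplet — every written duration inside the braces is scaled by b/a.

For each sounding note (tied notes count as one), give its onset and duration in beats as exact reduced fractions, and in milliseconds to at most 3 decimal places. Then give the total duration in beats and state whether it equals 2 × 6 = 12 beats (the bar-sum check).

1) 0.0ms=0b +1132.075ms=3b
2) 1132.075ms=3b +226.415ms=3/5b
3) 1358.491ms=18/5b +226.415ms=3/5b
4) 1584.906ms=21/5b +226.415ms=3/5b
5) 1811.321ms=24/5b +226.415ms=3/5b
6) 2037.736ms=27/5b +226.415ms=3/5b
7) 2264.151ms=6b +1132.075ms=3b
8) 3396.226ms=9b +1132.075ms=3b
Σ=12b of 12 (159bpm 6/8) — PASS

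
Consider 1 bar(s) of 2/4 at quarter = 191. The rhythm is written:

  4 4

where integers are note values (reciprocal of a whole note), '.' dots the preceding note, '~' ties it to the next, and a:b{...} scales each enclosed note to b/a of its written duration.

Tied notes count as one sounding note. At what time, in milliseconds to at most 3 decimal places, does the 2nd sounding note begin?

note 2 onset = 1b = 314.136ms

1. 0.0ms @ 0 + 314.136ms (1)
2. 314.136ms @ 1 + 314.136ms (1)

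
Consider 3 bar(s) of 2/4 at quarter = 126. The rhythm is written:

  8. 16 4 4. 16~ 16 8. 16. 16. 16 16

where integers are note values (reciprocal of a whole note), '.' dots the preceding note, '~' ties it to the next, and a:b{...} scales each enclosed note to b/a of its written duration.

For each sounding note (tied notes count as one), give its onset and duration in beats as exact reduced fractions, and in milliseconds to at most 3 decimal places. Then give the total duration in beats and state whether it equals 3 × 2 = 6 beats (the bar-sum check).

1) 0.0ms=0b +357.143ms=3/4b
2) 357.143ms=3/4b +119.048ms=1/4b
3) 476.19ms=1b +476.19ms=1b
4) 952.381ms=2b +714.286ms=3/2b
5) 1666.667ms=7/2b +238.095ms=1/2b
6) 1904.762ms=4b +357.143ms=3/4b
7) 2261.905ms=19/4b +178.571ms=3/8b
8) 2440.476ms=41/8b +178.571ms=3/8b
9) 2619.048ms=11/2b +119.048ms=1/4b
10) 2738.095ms=23/4b +119.048ms=1/4b
Σ=6b of 6 (126bpm 2/4) — PASS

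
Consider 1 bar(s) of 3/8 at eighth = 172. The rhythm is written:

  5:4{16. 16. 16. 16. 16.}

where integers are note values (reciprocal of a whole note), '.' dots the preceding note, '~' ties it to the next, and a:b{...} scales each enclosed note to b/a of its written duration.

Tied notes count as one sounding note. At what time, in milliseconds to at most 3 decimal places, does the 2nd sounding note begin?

note 2 onset = 3/5b = 209.302ms

1. 0.0ms @ 0 + 209.302ms (3/5)
2. 209.302ms @ 3/5 + 209.302ms (3/5)
3. 418.605ms @ 6/5 + 209.302ms (3/5)
4. 627.907ms @ 9/5 + 209.302ms (3/5)
5. 837.209ms @ 12/5 + 209.302ms (3/5)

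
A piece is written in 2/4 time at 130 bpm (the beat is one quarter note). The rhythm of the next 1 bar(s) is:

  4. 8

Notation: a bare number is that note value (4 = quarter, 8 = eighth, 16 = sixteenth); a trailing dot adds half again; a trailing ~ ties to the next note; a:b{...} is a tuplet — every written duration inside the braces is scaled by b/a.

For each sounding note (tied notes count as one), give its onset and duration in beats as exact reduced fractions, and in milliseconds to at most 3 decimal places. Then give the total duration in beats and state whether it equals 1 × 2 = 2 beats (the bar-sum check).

1) 0.0ms=0b +692.308ms=3/2b
2) 692.308ms=3/2b +230.769ms=1/2b
Σ=2b of 2 (130bpm 2/4) — PASS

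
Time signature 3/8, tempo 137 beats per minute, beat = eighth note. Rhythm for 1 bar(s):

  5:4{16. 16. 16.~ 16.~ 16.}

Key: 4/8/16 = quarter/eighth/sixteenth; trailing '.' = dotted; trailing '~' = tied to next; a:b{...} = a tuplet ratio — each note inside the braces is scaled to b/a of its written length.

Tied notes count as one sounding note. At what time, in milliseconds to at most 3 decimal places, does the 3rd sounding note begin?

1. 0.0ms @ 0 + 262.774ms (3/5)
2. 262.774ms @ 3/5 + 262.774ms (3/5)
3. 525.547ms @ 6/5 + 788.321ms (9/5)

note 3 onset = 6/5b = 525.547ms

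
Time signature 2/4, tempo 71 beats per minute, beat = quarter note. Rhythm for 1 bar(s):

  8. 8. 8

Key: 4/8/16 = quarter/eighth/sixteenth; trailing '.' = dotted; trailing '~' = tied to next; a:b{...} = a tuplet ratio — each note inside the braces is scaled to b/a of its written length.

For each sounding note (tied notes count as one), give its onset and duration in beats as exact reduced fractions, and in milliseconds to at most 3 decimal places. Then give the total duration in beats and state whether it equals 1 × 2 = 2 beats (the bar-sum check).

1) 0.0ms=0b +633.803ms=3/4b
2) 633.803ms=3/4b +633.803ms=3/4b
3) 1267.606ms=3/2b +422.535ms=1/2b
Σ=2b of 2 (71bpm 2/4) — PASS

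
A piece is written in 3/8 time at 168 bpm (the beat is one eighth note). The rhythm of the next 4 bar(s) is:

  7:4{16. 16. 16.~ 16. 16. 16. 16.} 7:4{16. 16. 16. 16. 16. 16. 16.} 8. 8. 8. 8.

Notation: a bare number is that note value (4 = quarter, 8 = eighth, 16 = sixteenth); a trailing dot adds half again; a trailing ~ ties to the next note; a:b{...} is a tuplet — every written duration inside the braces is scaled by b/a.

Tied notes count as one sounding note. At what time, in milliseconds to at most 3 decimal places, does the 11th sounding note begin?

1. 0.0ms @ 0 + 153.061ms (3/7)
2. 153.061ms @ 3/7 + 153.061ms (3/7)
3. 306.122ms @ 6/7 + 306.122ms (6/7)
4. 612.245ms @ 12/7 + 153.061ms (3/7)
5. 765.306ms @ 15/7 + 153.061ms (3/7)
6. 918.367ms @ 18/7 + 153.061ms (3/7)
7. 1071.429ms @ 3 + 153.061ms (3/7)
8. 1224.49ms @ 24/7 + 153.061ms (3/7)
9. 1377.551ms @ 27/7 + 153.061ms (3/7)
10. 1530.612ms @ 30/7 + 153.061ms (3/7)
11. 1683.673ms @ 33/7 + 153.061ms (3/7)
12. 1836.735ms @ 36/7 + 153.061ms (3/7)
13. 1989.796ms @ 39/7 + 153.061ms (3/7)
14. 2142.857ms @ 6 + 535.714ms (3/2)
15. 2678.571ms @ 15/2 + 535.714ms (3/2)
16. 3214.286ms @ 9 + 535.714ms (3/2)
17. 3750.0ms @ 21/2 + 535.714ms (3/2)

note 11 onset = 33/7b = 1683.673ms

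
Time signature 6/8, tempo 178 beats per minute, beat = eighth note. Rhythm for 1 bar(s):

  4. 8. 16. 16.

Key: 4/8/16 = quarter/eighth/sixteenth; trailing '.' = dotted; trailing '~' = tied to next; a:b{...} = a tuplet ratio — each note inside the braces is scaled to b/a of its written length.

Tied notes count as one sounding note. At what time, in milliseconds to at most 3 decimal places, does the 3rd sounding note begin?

1. 0.0ms @ 0 + 1011.236ms (3)
2. 1011.236ms @ 3 + 505.618ms (3/2)
3. 1516.854ms @ 9/2 + 252.809ms (3/4)
4. 1769.663ms @ 21/4 + 252.809ms (3/4)

note 3 onset = 9/2b = 1516.854ms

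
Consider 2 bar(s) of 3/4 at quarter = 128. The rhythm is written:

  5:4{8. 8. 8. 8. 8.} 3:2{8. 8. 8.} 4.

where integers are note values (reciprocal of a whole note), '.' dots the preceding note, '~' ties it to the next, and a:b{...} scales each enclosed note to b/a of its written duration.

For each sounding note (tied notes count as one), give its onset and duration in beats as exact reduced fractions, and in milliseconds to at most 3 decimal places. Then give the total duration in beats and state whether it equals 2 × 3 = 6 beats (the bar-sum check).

1) 0.0ms=0b +281.25ms=3/5b
2) 281.25ms=3/5b +281.25ms=3/5b
3) 562.5ms=6/5b +281.25ms=3/5b
4) 843.75ms=9/5b +281.25ms=3/5b
5) 1125.0ms=12/5b +281.25ms=3/5b
6) 1406.25ms=3b +234.375ms=1/2b
7) 1640.625ms=7/2b +234.375ms=1/2b
8) 1875.0ms=4b +234.375ms=1/2b
9) 2109.375ms=9/2b +703.125ms=3/2b
Σ=6b of 6 (128bpm 3/4) — PASS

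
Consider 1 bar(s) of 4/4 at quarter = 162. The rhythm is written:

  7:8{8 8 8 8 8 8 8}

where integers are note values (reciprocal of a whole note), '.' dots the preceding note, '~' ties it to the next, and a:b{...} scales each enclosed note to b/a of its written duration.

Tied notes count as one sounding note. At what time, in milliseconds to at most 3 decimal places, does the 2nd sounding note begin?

note 2 onset = 4/7b = 211.64ms

1. 0.0ms @ 0 + 211.64ms (4/7)
2. 211.64ms @ 4/7 + 211.64ms (4/7)
3. 423.28ms @ 8/7 + 211.64ms (4/7)
4. 634.921ms @ 12/7 + 211.64ms (4/7)
5. 846.561ms @ 16/7 + 211.64ms (4/7)
6. 1058.201ms @ 20/7 + 211.64ms (4/7)
7. 1269.841ms @ 24/7 + 211.64ms (4/7)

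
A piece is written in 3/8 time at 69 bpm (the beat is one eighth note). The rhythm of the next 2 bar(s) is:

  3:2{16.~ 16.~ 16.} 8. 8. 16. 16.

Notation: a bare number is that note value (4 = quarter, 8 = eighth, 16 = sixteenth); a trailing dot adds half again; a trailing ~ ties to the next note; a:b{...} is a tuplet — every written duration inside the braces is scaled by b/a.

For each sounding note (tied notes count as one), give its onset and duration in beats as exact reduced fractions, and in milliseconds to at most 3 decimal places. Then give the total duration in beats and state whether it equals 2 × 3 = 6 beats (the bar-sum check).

1) 0.0ms=0b +1304.348ms=3/2b
2) 1304.348ms=3/2b +1304.348ms=3/2b
3) 2608.696ms=3b +1304.348ms=3/2b
4) 3913.043ms=9/2b +652.174ms=3/4b
5) 4565.217ms=21/4b +652.174ms=3/4b
Σ=6b of 6 (69bpm 3/8) — PASS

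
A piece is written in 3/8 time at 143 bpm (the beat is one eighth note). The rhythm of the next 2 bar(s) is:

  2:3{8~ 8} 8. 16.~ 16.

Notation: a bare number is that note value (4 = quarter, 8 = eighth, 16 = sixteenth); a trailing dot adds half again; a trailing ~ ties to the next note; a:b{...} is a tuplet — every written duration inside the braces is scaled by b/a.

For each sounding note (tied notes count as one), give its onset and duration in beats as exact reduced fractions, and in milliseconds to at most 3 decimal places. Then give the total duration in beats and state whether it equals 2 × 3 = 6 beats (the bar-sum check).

1) 0.0ms=0b +1258.741ms=3b
2) 1258.741ms=3b +629.371ms=3/2b
3) 1888.112ms=9/2b +629.371ms=3/2b
Σ=6b of 6 (143bpm 3/8) — PASS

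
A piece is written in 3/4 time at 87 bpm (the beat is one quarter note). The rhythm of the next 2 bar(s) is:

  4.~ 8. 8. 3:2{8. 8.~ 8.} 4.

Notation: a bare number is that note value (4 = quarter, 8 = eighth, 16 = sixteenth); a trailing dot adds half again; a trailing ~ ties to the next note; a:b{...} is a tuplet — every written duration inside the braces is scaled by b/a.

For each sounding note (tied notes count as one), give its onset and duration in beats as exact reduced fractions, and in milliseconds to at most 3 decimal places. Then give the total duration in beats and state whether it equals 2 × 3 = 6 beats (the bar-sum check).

1) 0.0ms=0b +1551.724ms=9/4b
2) 1551.724ms=9/4b +517.241ms=3/4b
3) 2068.966ms=3b +344.828ms=1/2b
4) 2413.793ms=7/2b +689.655ms=1b
5) 3103.448ms=9/2b +1034.483ms=3/2b
Σ=6b of 6 (87bpm 3/4) — PASS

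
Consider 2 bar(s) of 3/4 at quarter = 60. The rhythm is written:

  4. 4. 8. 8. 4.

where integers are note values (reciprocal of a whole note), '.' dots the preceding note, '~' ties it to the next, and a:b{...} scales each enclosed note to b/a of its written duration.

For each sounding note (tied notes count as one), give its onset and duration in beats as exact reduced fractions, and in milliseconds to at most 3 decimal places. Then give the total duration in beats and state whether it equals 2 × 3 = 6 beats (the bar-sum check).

1) 0.0ms=0b +1500.0ms=3/2b
2) 1500.0ms=3/2b +1500.0ms=3/2b
3) 3000.0ms=3b +750.0ms=3/4b
4) 3750.0ms=15/4b +750.0ms=3/4b
5) 4500.0ms=9/2b +1500.0ms=3/2b
Σ=6b of 6 (60bpm 3/4) — PASS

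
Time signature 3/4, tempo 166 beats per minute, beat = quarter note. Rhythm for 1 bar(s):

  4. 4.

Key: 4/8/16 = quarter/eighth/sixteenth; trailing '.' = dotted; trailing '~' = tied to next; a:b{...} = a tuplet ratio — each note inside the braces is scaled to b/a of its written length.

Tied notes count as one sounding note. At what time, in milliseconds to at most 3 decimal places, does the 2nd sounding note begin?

1. 0.0ms @ 0 + 542.169ms (3/2)
2. 542.169ms @ 3/2 + 542.169ms (3/2)

note 2 onset = 3/2b = 542.169ms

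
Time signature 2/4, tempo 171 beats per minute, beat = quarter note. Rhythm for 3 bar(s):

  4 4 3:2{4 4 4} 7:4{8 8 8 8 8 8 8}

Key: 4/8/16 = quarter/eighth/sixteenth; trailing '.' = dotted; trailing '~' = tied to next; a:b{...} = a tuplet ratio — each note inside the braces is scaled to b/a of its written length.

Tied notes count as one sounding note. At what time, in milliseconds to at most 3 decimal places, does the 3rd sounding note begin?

note 3 onset = 2b = 701.754ms

1. 0.0ms @ 0 + 350.877ms (1)
2. 350.877ms @ 1 + 350.877ms (1)
3. 701.754ms @ 2 + 233.918ms (2/3)
4. 935.673ms @ 8/3 + 233.918ms (2/3)
5. 1169.591ms @ 10/3 + 233.918ms (2/3)
6. 1403.509ms @ 4 + 100.251ms (2/7)
7. 1503.759ms @ 30/7 + 100.251ms (2/7)
8. 1604.01ms @ 32/7 + 100.251ms (2/7)
9. 1704.261ms @ 34/7 + 100.251ms (2/7)
10. 1804.511ms @ 36/7 + 100.251ms (2/7)
11. 1904.762ms @ 38/7 + 100.251ms (2/7)
12. 2005.013ms @ 40/7 + 100.251ms (2/7)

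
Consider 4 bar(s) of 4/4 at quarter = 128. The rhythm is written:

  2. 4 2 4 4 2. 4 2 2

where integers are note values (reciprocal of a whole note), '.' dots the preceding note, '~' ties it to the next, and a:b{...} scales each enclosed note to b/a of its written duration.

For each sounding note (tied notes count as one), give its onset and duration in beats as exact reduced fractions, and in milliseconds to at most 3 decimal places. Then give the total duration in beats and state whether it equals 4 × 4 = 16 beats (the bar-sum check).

1) 0.0ms=0b +1406.25ms=3b
2) 1406.25ms=3b +468.75ms=1b
3) 1875.0ms=4b +937.5ms=2b
4) 2812.5ms=6b +468.75ms=1b
5) 3281.25ms=7b +468.75ms=1b
6) 3750.0ms=8b +1406.25ms=3b
7) 5156.25ms=11b +468.75ms=1b
8) 5625.0ms=12b +937.5ms=2b
9) 6562.5ms=14b +937.5ms=2b
Σ=16b of 16 (128bpm 4/4) — PASS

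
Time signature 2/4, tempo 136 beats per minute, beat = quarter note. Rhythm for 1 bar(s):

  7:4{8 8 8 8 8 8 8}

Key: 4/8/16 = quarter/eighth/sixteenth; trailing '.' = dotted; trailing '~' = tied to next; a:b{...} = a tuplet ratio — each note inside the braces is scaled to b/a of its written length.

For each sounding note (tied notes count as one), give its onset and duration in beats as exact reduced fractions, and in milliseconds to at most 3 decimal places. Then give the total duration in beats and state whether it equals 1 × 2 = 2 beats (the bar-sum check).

1) 0.0ms=0b +126.05ms=2/7b
2) 126.05ms=2/7b +126.05ms=2/7b
3) 252.101ms=4/7b +126.05ms=2/7b
4) 378.151ms=6/7b +126.05ms=2/7b
5) 504.202ms=8/7b +126.05ms=2/7b
6) 630.252ms=10/7b +126.05ms=2/7b
7) 756.303ms=12/7b +126.05ms=2/7b
Σ=2b of 2 (136bpm 2/4) — PASS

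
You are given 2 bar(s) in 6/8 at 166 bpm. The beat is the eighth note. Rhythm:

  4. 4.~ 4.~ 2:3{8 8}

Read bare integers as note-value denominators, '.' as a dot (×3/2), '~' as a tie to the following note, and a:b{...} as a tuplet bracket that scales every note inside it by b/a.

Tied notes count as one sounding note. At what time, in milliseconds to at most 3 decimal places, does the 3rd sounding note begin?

note 3 onset = 21/2b = 3795.181ms

1. 0.0ms @ 0 + 1084.337ms (3)
2. 1084.337ms @ 3 + 2710.843ms (15/2)
3. 3795.181ms @ 21/2 + 542.169ms (3/2)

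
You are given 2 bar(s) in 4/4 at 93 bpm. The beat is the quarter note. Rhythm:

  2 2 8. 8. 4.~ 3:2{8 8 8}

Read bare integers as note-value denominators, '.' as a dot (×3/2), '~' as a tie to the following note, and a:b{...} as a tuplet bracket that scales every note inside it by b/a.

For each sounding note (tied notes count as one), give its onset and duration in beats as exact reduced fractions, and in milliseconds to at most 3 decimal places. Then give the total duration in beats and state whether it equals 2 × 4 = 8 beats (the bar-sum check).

1) 0.0ms=0b +1290.323ms=2b
2) 1290.323ms=2b +1290.323ms=2b
3) 2580.645ms=4b +483.871ms=3/4b
4) 3064.516ms=19/4b +483.871ms=3/4b
5) 3548.387ms=11/2b +1182.796ms=11/6b
6) 4731.183ms=22/3b +215.054ms=1/3b
7) 4946.237ms=23/3b +215.054ms=1/3b
Σ=8b of 8 (93bpm 4/4) — PASS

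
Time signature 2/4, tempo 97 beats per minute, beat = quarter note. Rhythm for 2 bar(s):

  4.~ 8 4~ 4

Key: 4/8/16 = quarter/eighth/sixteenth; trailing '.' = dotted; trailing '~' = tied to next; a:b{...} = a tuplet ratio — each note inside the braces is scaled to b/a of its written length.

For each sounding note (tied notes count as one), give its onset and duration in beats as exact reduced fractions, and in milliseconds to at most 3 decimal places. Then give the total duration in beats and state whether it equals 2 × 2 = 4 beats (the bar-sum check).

1) 0.0ms=0b +1237.113ms=2b
2) 1237.113ms=2b +1237.113ms=2b
Σ=4b of 4 (97bpm 2/4) — PASS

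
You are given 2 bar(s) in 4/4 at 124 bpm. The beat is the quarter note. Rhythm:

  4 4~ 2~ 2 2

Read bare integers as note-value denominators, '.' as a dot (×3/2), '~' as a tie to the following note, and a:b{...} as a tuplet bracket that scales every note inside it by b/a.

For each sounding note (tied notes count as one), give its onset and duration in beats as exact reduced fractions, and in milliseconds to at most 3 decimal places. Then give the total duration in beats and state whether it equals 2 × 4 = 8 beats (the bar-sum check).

1) 0.0ms=0b +483.871ms=1b
2) 483.871ms=1b +2419.355ms=5b
3) 2903.226ms=6b +967.742ms=2b
Σ=8b of 8 (124bpm 4/4) — PASS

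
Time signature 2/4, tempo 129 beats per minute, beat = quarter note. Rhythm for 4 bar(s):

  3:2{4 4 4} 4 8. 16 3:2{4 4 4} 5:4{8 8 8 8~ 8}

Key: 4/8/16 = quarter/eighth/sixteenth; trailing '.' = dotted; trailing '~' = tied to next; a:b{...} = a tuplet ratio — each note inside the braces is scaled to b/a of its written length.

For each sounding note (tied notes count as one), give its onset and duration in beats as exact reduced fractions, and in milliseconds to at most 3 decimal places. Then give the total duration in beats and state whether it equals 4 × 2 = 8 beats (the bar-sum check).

1) 0.0ms=0b +310.078ms=2/3b
2) 310.078ms=2/3b +310.078ms=2/3b
3) 620.155ms=4/3b +310.078ms=2/3b
4) 930.233ms=2b +465.116ms=1b
5) 1395.349ms=3b +348.837ms=3/4b
6) 1744.186ms=15/4b +116.279ms=1/4b
7) 1860.465ms=4b +310.078ms=2/3b
8) 2170.543ms=14/3b +310.078ms=2/3b
9) 2480.62ms=16/3b +310.078ms=2/3b
10) 2790.698ms=6b +186.047ms=2/5b
11) 2976.744ms=32/5b +186.047ms=2/5b
12) 3162.791ms=34/5b +186.047ms=2/5b
13) 3348.837ms=36/5b +372.093ms=4/5b
Σ=8b of 8 (129bpm 2/4) — PASS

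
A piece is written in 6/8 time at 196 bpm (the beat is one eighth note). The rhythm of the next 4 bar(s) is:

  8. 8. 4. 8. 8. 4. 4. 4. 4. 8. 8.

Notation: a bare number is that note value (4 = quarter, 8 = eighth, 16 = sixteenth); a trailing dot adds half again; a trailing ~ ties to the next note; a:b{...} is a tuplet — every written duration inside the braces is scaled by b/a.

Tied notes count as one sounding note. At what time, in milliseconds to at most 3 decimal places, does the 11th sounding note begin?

1. 0.0ms @ 0 + 459.184ms (3/2)
2. 459.184ms @ 3/2 + 459.184ms (3/2)
3. 918.367ms @ 3 + 918.367ms (3)
4. 1836.735ms @ 6 + 459.184ms (3/2)
5. 2295.918ms @ 15/2 + 459.184ms (3/2)
6. 2755.102ms @ 9 + 918.367ms (3)
7. 3673.469ms @ 12 + 918.367ms (3)
8. 4591.837ms @ 15 + 918.367ms (3)
9. 5510.204ms @ 18 + 918.367ms (3)
10. 6428.571ms @ 21 + 459.184ms (3/2)
11. 6887.755ms @ 45/2 + 459.184ms (3/2)

note 11 onset = 45/2b = 6887.755ms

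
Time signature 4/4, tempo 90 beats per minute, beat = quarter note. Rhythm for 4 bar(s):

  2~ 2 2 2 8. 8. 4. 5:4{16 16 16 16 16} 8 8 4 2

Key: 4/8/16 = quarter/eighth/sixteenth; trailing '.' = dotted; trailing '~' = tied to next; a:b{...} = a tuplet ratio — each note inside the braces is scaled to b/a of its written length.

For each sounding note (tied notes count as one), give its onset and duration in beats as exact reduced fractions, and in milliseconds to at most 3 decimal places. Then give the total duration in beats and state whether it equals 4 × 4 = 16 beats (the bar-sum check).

1) 0.0ms=0b +2666.667ms=4b
2) 2666.667ms=4b +1333.333ms=2b
3) 4000.0ms=6b +1333.333ms=2b
4) 5333.333ms=8b +500.0ms=3/4b
5) 5833.333ms=35/4b +500.0ms=3/4b
6) 6333.333ms=19/2b +1000.0ms=3/2b
7) 7333.333ms=11b +133.333ms=1/5b
8) 7466.667ms=56/5b +133.333ms=1/5b
9) 7600.0ms=57/5b +133.333ms=1/5b
10) 7733.333ms=58/5b +133.333ms=1/5b
11) 7866.667ms=59/5b +133.333ms=1/5b
12) 8000.0ms=12b +333.333ms=1/2b
13) 8333.333ms=25/2b +333.333ms=1/2b
14) 8666.667ms=13b +666.667ms=1b
15) 9333.333ms=14b +1333.333ms=2b
Σ=16b of 16 (90bpm 4/4) — PASS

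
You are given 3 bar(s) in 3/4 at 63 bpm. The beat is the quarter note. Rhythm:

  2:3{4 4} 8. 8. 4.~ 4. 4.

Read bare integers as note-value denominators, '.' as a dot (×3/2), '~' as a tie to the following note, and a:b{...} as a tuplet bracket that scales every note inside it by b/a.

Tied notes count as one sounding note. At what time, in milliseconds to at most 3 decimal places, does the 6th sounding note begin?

note 6 onset = 15/2b = 7142.857ms

1. 0.0ms @ 0 + 1428.571ms (3/2)
2. 1428.571ms @ 3/2 + 1428.571ms (3/2)
3. 2857.143ms @ 3 + 714.286ms (3/4)
4. 3571.429ms @ 15/4 + 714.286ms (3/4)
5. 4285.714ms @ 9/2 + 2857.143ms (3)
6. 7142.857ms @ 15/2 + 1428.571ms (3/2)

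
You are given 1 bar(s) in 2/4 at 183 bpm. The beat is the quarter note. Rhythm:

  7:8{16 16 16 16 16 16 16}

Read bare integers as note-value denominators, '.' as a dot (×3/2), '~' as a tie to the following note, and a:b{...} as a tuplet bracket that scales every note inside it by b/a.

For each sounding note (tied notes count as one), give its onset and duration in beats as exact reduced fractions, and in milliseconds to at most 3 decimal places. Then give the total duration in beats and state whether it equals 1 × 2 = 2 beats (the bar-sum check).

1) 0.0ms=0b +93.677ms=2/7b
2) 93.677ms=2/7b +93.677ms=2/7b
3) 187.354ms=4/7b +93.677ms=2/7b
4) 281.03ms=6/7b +93.677ms=2/7b
5) 374.707ms=8/7b +93.677ms=2/7b
6) 468.384ms=10/7b +93.677ms=2/7b
7) 562.061ms=12/7b +93.677ms=2/7b
Σ=2b of 2 (183bpm 2/4) — PASS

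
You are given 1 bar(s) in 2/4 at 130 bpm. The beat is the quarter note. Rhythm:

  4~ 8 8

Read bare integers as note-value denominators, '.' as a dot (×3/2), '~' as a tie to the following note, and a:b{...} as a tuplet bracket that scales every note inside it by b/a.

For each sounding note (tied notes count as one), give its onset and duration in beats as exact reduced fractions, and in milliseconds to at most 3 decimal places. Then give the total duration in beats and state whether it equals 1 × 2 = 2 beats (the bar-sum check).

1) 0.0ms=0b +692.308ms=3/2b
2) 692.308ms=3/2b +230.769ms=1/2b
Σ=2b of 2 (130bpm 2/4) — PASS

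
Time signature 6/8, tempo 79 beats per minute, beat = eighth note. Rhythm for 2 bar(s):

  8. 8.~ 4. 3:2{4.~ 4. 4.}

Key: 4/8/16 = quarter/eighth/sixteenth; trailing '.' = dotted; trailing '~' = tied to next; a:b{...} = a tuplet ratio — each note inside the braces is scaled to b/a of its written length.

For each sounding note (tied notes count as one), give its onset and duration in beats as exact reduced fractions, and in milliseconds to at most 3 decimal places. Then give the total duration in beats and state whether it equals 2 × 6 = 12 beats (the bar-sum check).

1) 0.0ms=0b +1139.241ms=3/2b
2) 1139.241ms=3/2b +3417.722ms=9/2b
3) 4556.962ms=6b +3037.975ms=4b
4) 7594.937ms=10b +1518.987ms=2b
Σ=12b of 12 (79bpm 6/8) — PASS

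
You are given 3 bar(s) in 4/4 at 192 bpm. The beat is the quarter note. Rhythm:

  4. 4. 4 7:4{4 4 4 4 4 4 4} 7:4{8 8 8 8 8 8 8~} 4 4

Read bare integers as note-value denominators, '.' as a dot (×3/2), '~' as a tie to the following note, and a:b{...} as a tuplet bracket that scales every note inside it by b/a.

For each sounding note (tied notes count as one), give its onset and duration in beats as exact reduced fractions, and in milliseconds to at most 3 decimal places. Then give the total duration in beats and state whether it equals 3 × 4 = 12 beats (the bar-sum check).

1) 0.0ms=0b +468.75ms=3/2b
2) 468.75ms=3/2b +468.75ms=3/2b
3) 937.5ms=3b +312.5ms=1b
4) 1250.0ms=4b +178.571ms=4/7b
5) 1428.571ms=32/7b +178.571ms=4/7b
6) 1607.143ms=36/7b +178.571ms=4/7b
7) 1785.714ms=40/7b +178.571ms=4/7b
8) 1964.286ms=44/7b +178.571ms=4/7b
9) 2142.857ms=48/7b +178.571ms=4/7b
10) 2321.429ms=52/7b +178.571ms=4/7b
11) 2500.0ms=8b +89.286ms=2/7b
12) 2589.286ms=58/7b +89.286ms=2/7b
13) 2678.571ms=60/7b +89.286ms=2/7b
14) 2767.857ms=62/7b +89.286ms=2/7b
15) 2857.143ms=64/7b +89.286ms=2/7b
16) 2946.429ms=66/7b +89.286ms=2/7b
17) 3035.714ms=68/7b +401.786ms=9/7b
18) 3437.5ms=11b +312.5ms=1b
Σ=12b of 12 (192bpm 4/4) — PASS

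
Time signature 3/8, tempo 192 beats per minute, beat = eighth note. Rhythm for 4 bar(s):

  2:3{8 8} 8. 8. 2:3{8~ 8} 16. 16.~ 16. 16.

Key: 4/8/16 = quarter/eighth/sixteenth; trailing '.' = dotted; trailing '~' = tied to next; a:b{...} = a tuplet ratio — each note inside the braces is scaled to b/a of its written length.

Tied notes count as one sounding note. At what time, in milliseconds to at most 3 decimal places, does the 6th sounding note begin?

1. 0.0ms @ 0 + 468.75ms (3/2)
2. 468.75ms @ 3/2 + 468.75ms (3/2)
3. 937.5ms @ 3 + 468.75ms (3/2)
4. 1406.25ms @ 9/2 + 468.75ms (3/2)
5. 1875.0ms @ 6 + 937.5ms (3)
6. 2812.5ms @ 9 + 234.375ms (3/4)
7. 3046.875ms @ 39/4 + 468.75ms (3/2)
8. 3515.625ms @ 45/4 + 234.375ms (3/4)

note 6 onset = 9b = 2812.5ms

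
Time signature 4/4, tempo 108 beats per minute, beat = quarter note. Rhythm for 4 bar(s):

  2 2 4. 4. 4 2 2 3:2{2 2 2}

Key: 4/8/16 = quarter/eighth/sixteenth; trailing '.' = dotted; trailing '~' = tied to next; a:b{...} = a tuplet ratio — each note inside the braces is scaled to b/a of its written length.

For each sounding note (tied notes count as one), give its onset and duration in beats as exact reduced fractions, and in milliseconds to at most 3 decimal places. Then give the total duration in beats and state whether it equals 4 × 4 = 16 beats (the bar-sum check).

1) 0.0ms=0b +1111.111ms=2b
2) 1111.111ms=2b +1111.111ms=2b
3) 2222.222ms=4b +833.333ms=3/2b
4) 3055.556ms=11/2b +833.333ms=3/2b
5) 3888.889ms=7b +555.556ms=1b
6) 4444.444ms=8b +1111.111ms=2b
7) 5555.556ms=10b +1111.111ms=2b
8) 6666.667ms=12b +740.741ms=4/3b
9) 7407.407ms=40/3b +740.741ms=4/3b
10) 8148.148ms=44/3b +740.741ms=4/3b
Σ=16b of 16 (108bpm 4/4) — PASS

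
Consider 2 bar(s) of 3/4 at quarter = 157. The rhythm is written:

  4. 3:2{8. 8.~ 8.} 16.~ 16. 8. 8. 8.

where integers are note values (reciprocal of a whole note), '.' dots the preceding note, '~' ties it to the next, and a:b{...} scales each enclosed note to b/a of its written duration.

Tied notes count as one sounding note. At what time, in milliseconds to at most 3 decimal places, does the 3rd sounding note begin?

1. 0.0ms @ 0 + 573.248ms (3/2)
2. 573.248ms @ 3/2 + 191.083ms (1/2)
3. 764.331ms @ 2 + 382.166ms (1)
4. 1146.497ms @ 3 + 286.624ms (3/4)
5. 1433.121ms @ 15/4 + 286.624ms (3/4)
6. 1719.745ms @ 9/2 + 286.624ms (3/4)
7. 2006.369ms @ 21/4 + 286.624ms (3/4)

note 3 onset = 2b = 764.331ms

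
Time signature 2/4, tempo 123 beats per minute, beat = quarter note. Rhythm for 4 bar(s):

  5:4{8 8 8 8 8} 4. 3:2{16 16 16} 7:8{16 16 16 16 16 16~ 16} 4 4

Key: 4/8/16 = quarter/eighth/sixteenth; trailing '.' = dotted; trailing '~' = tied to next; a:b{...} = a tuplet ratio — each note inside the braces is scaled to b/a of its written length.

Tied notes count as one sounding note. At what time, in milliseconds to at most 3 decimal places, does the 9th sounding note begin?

1. 0.0ms @ 0 + 195.122ms (2/5)
2. 195.122ms @ 2/5 + 195.122ms (2/5)
3. 390.244ms @ 4/5 + 195.122ms (2/5)
4. 585.366ms @ 6/5 + 195.122ms (2/5)
5. 780.488ms @ 8/5 + 195.122ms (2/5)
6. 975.61ms @ 2 + 731.707ms (3/2)
7. 1707.317ms @ 7/2 + 81.301ms (1/6)
8. 1788.618ms @ 11/3 + 81.301ms (1/6)
9. 1869.919ms @ 23/6 + 81.301ms (1/6)
10. 1951.22ms @ 4 + 139.373ms (2/7)
11. 2090.592ms @ 30/7 + 139.373ms (2/7)
12. 2229.965ms @ 32/7 + 139.373ms (2/7)
13. 2369.338ms @ 34/7 + 139.373ms (2/7)
14. 2508.711ms @ 36/7 + 139.373ms (2/7)
15. 2648.084ms @ 38/7 + 278.746ms (4/7)
16. 2926.829ms @ 6 + 487.805ms (1)
17. 3414.634ms @ 7 + 487.805ms (1)

note 9 onset = 23/6b = 1869.919ms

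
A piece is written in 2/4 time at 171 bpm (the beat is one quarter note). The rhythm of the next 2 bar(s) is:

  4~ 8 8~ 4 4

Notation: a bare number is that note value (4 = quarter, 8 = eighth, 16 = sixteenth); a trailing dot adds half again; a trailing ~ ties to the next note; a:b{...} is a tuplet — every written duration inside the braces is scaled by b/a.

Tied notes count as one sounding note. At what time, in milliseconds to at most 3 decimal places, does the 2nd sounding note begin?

note 2 onset = 3/2b = 526.316ms

1. 0.0ms @ 0 + 526.316ms (3/2)
2. 526.316ms @ 3/2 + 526.316ms (3/2)
3. 1052.632ms @ 3 + 350.877ms (1)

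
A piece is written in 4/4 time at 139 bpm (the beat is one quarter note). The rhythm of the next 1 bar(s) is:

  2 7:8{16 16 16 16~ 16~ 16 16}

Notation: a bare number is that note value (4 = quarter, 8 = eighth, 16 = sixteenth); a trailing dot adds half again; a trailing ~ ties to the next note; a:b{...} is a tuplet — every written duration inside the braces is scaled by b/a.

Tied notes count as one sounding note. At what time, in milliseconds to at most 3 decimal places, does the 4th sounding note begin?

note 4 onset = 18/7b = 1109.969ms

1. 0.0ms @ 0 + 863.309ms (2)
2. 863.309ms @ 2 + 123.33ms (2/7)
3. 986.639ms @ 16/7 + 123.33ms (2/7)
4. 1109.969ms @ 18/7 + 123.33ms (2/7)
5. 1233.299ms @ 20/7 + 369.99ms (6/7)
6. 1603.289ms @ 26/7 + 123.33ms (2/7)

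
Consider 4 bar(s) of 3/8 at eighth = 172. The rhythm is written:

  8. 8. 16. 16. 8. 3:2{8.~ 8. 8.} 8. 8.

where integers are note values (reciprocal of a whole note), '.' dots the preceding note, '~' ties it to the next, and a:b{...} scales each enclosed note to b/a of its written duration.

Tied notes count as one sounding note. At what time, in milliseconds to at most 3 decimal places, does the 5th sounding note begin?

note 5 onset = 9/2b = 1569.767ms

1. 0.0ms @ 0 + 523.256ms (3/2)
2. 523.256ms @ 3/2 + 523.256ms (3/2)
3. 1046.512ms @ 3 + 261.628ms (3/4)
4. 1308.14ms @ 15/4 + 261.628ms (3/4)
5. 1569.767ms @ 9/2 + 523.256ms (3/2)
6. 2093.023ms @ 6 + 697.674ms (2)
7. 2790.698ms @ 8 + 348.837ms (1)
8. 3139.535ms @ 9 + 523.256ms (3/2)
9. 3662.791ms @ 21/2 + 523.256ms (3/2)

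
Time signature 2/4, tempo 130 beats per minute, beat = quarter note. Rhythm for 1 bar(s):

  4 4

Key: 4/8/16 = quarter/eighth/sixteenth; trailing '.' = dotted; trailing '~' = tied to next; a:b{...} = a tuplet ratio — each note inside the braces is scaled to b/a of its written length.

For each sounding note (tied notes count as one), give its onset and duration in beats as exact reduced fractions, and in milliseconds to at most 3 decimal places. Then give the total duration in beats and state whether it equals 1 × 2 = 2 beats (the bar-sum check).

1) 0.0ms=0b +461.538ms=1b
2) 461.538ms=1b +461.538ms=1b
Σ=2b of 2 (130bpm 2/4) — PASS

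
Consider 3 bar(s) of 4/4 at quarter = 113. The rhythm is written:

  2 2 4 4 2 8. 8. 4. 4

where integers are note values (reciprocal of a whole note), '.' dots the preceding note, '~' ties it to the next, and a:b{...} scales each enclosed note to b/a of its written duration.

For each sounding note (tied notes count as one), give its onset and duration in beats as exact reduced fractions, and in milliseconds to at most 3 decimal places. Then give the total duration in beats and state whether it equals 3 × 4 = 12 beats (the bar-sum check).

1) 0.0ms=0b +1061.947ms=2b
2) 1061.947ms=2b +1061.947ms=2b
3) 2123.894ms=4b +530.973ms=1b
4) 2654.867ms=5b +530.973ms=1b
5) 3185.841ms=6b +1061.947ms=2b
6) 4247.788ms=8b +398.23ms=3/4b
7) 4646.018ms=35/4b +398.23ms=3/4b
8) 5044.248ms=19/2b +796.46ms=3/2b
9) 5840.708ms=11b +530.973ms=1b
Σ=12b of 12 (113bpm 4/4) — PASS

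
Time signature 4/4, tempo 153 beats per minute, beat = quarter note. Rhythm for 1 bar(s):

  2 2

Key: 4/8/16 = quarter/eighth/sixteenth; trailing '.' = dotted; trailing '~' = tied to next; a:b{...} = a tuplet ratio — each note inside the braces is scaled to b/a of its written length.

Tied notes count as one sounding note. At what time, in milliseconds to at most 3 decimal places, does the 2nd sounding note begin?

1. 0.0ms @ 0 + 784.314ms (2)
2. 784.314ms @ 2 + 784.314ms (2)

note 2 onset = 2b = 784.314ms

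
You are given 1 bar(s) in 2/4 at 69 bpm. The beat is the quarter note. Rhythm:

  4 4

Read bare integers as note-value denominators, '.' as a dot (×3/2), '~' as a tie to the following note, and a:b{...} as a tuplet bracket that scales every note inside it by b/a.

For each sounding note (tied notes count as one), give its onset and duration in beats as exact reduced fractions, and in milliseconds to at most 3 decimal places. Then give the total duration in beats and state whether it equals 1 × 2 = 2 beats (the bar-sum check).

1) 0.0ms=0b +869.565ms=1b
2) 869.565ms=1b +869.565ms=1b
Σ=2b of 2 (69bpm 2/4) — PASS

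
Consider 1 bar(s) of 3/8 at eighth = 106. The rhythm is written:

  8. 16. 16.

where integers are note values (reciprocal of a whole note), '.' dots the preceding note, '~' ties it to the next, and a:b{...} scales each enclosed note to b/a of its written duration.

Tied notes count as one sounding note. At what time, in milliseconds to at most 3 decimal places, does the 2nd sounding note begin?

1. 0.0ms @ 0 + 849.057ms (3/2)
2. 849.057ms @ 3/2 + 424.528ms (3/4)
3. 1273.585ms @ 9/4 + 424.528ms (3/4)

note 2 onset = 3/2b = 849.057ms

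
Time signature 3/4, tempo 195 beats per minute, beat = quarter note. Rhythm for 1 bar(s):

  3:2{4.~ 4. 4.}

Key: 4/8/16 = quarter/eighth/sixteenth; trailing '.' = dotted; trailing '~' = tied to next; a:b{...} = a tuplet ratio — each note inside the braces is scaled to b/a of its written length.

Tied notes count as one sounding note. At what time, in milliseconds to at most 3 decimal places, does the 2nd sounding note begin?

1. 0.0ms @ 0 + 615.385ms (2)
2. 615.385ms @ 2 + 307.692ms (1)

note 2 onset = 2b = 615.385ms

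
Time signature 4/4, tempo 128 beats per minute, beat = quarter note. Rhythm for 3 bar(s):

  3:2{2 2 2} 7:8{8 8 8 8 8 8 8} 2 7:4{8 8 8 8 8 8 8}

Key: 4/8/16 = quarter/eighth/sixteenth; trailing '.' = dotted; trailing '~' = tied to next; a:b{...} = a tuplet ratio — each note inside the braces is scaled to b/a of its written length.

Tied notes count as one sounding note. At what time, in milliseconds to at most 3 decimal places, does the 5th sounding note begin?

note 5 onset = 32/7b = 2142.857ms

1. 0.0ms @ 0 + 625.0ms (4/3)
2. 625.0ms @ 4/3 + 625.0ms (4/3)
3. 1250.0ms @ 8/3 + 625.0ms (4/3)
4. 1875.0ms @ 4 + 267.857ms (4/7)
5. 2142.857ms @ 32/7 + 267.857ms (4/7)
6. 2410.714ms @ 36/7 + 267.857ms (4/7)
7. 2678.571ms @ 40/7 + 267.857ms (4/7)
8. 2946.429ms @ 44/7 + 267.857ms (4/7)
9. 3214.286ms @ 48/7 + 267.857ms (4/7)
10. 3482.143ms @ 52/7 + 267.857ms (4/7)
11. 3750.0ms @ 8 + 937.5ms (2)
12. 4687.5ms @ 10 + 133.929ms (2/7)
13. 4821.429ms @ 72/7 + 133.929ms (2/7)
14. 4955.357ms @ 74/7 + 133.929ms (2/7)
15. 5089.286ms @ 76/7 + 133.929ms (2/7)
16. 5223.214ms @ 78/7 + 133.929ms (2/7)
17. 5357.143ms @ 80/7 + 133.929ms (2/7)
18. 5491.071ms @ 82/7 + 133.929ms (2/7)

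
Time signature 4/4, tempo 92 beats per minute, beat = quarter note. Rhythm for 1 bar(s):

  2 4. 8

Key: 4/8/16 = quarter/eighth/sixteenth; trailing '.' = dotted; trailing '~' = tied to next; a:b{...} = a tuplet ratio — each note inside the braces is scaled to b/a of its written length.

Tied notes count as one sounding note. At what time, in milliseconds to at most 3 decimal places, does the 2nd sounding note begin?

note 2 onset = 2b = 1304.348ms

1. 0.0ms @ 0 + 1304.348ms (2)
2. 1304.348ms @ 2 + 978.261ms (3/2)
3. 2282.609ms @ 7/2 + 326.087ms (1/2)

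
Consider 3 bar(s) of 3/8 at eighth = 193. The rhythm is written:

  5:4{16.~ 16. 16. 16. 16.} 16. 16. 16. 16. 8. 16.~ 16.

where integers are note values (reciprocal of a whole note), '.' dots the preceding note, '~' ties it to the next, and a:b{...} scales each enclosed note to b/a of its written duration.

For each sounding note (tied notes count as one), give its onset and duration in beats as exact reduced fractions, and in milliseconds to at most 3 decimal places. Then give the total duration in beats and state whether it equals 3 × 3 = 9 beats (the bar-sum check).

1) 0.0ms=0b +373.057ms=6/5b
2) 373.057ms=6/5b +186.528ms=3/5b
3) 559.585ms=9/5b +186.528ms=3/5b
4) 746.114ms=12/5b +186.528ms=3/5b
5) 932.642ms=3b +233.161ms=3/4b
6) 1165.803ms=15/4b +233.161ms=3/4b
7) 1398.964ms=9/2b +233.161ms=3/4b
8) 1632.124ms=21/4b +233.161ms=3/4b
9) 1865.285ms=6b +466.321ms=3/2b
10) 2331.606ms=15/2b +466.321ms=3/2b
Σ=9b of 9 (193bpm 3/8) — PASS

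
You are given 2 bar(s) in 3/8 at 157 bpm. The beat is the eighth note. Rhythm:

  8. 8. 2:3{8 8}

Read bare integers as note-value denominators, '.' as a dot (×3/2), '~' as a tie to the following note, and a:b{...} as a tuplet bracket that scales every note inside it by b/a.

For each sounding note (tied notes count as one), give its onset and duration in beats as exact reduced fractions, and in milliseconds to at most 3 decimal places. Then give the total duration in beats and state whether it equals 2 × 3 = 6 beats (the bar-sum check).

1) 0.0ms=0b +573.248ms=3/2b
2) 573.248ms=3/2b +573.248ms=3/2b
3) 1146.497ms=3b +573.248ms=3/2b
4) 1719.745ms=9/2b +573.248ms=3/2b
Σ=6b of 6 (157bpm 3/8) — PASS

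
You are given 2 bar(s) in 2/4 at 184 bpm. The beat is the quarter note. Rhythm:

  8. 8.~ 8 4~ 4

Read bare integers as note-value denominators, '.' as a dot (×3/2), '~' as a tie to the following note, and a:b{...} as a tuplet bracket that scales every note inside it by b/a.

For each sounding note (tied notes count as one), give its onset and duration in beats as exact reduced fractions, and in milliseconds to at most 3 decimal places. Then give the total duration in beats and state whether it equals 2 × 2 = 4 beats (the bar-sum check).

1) 0.0ms=0b +244.565ms=3/4b
2) 244.565ms=3/4b +407.609ms=5/4b
3) 652.174ms=2b +652.174ms=2b
Σ=4b of 4 (184bpm 2/4) — PASS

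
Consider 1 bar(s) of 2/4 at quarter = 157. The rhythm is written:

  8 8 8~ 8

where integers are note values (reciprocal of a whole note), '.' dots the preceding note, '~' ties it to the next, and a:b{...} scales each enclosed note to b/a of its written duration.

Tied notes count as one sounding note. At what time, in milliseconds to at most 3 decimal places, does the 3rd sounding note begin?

note 3 onset = 1b = 382.166ms

1. 0.0ms @ 0 + 191.083ms (1/2)
2. 191.083ms @ 1/2 + 191.083ms (1/2)
3. 382.166ms @ 1 + 382.166ms (1)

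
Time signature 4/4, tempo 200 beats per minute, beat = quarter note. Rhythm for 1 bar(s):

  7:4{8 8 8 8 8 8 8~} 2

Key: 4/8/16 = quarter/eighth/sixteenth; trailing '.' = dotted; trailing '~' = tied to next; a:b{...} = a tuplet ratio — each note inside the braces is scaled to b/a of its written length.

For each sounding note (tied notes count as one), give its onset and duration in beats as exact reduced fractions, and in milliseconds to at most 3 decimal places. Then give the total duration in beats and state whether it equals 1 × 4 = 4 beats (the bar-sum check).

1) 0.0ms=0b +85.714ms=2/7b
2) 85.714ms=2/7b +85.714ms=2/7b
3) 171.429ms=4/7b +85.714ms=2/7b
4) 257.143ms=6/7b +85.714ms=2/7b
5) 342.857ms=8/7b +85.714ms=2/7b
6) 428.571ms=10/7b +85.714ms=2/7b
7) 514.286ms=12/7b +685.714ms=16/7b
Σ=4b of 4 (200bpm 4/4) — PASS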